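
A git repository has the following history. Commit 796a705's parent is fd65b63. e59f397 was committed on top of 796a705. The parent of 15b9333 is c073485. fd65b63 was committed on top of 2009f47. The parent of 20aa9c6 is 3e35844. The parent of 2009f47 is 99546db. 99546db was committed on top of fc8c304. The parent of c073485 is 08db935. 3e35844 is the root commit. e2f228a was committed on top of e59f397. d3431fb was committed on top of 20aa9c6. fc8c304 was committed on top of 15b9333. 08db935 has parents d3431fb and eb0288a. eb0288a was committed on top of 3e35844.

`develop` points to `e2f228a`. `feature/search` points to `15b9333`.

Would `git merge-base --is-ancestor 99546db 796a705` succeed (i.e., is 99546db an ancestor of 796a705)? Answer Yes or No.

Yes

Ancestors of 796a705 (commits reachable by following parents): {08db935, 15b9333, 2009f47, 20aa9c6, 3e35844, 796a705, 99546db, c073485, d3431fb, eb0288a, fc8c304, fd65b63}.
99546db is in that set, so it is an ancestor of 796a705.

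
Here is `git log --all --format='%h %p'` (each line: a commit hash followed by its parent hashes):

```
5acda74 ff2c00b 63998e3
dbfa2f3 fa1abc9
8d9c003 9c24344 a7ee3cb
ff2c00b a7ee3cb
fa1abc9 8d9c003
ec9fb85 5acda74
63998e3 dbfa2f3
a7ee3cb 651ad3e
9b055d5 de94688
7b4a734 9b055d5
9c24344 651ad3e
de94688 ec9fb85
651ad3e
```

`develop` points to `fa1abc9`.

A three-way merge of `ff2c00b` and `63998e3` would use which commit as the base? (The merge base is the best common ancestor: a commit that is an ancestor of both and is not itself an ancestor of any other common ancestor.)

a7ee3cb

Ancestors of ff2c00b: {651ad3e, a7ee3cb, ff2c00b}.
Ancestors of 63998e3: {63998e3, 651ad3e, 8d9c003, 9c24344, a7ee3cb, dbfa2f3, fa1abc9}.
Common ancestors: {651ad3e, a7ee3cb}.
Among these, a7ee3cb is not an ancestor of any other common ancestor — it is the merge base.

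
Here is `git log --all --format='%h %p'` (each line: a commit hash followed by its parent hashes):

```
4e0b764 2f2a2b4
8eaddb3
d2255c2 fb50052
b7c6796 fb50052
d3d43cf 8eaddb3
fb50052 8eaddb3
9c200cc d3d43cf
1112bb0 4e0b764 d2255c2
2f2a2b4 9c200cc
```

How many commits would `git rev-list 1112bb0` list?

Walking parent pointers from 1112bb0: reachable set = {1112bb0, 2f2a2b4, 4e0b764, 8eaddb3, 9c200cc, d2255c2, d3d43cf, fb50052}.
That is 8 commits.

8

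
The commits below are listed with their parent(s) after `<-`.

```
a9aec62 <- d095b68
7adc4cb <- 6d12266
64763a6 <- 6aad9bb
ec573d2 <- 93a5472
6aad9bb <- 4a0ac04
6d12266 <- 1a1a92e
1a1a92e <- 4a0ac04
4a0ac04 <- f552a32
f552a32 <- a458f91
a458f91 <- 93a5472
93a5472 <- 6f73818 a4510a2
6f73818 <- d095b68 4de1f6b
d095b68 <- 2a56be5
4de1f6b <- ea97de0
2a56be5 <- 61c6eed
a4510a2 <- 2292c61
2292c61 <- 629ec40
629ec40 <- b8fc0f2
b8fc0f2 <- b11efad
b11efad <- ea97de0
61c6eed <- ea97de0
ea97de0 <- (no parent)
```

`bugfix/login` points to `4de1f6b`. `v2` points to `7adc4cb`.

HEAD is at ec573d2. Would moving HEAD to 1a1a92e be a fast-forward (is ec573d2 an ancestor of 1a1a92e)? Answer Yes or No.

A fast-forward from ec573d2 to 1a1a92e is possible iff ec573d2 is an ancestor of 1a1a92e.
Ancestors of 1a1a92e: {1a1a92e, 2292c61, 2a56be5, 4a0ac04, 4de1f6b, 61c6eed, 629ec40, 6f73818, 93a5472, a4510a2, a458f91, b11efad, b8fc0f2, d095b68, ea97de0, f552a32}.
ec573d2 is not among them, so fast-forward is not possible.

No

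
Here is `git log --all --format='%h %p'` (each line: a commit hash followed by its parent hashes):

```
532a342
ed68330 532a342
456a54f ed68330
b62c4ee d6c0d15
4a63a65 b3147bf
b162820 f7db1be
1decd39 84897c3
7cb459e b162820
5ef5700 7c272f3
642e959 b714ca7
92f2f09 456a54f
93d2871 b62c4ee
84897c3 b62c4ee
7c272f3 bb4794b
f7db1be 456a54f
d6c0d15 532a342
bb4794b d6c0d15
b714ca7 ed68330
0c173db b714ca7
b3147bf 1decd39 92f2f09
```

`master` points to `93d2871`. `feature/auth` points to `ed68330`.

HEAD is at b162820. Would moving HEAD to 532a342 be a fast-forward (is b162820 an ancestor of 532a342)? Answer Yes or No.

A fast-forward from b162820 to 532a342 is possible iff b162820 is an ancestor of 532a342.
Ancestors of 532a342: {532a342}.
b162820 is not among them, so fast-forward is not possible.

No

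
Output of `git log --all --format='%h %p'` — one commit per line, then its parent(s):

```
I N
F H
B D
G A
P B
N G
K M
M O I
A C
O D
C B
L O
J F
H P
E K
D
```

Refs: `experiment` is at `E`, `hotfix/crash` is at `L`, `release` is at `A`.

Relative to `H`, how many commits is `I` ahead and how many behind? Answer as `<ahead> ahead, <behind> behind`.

Reachable from I: {A, B, C, D, G, I, N}.
Reachable from H: {B, D, H, P}.
Only in I's history (ahead): {A, C, G, I, N} — 5.
Only in H's history (behind): {H, P} — 2.

5 ahead, 2 behind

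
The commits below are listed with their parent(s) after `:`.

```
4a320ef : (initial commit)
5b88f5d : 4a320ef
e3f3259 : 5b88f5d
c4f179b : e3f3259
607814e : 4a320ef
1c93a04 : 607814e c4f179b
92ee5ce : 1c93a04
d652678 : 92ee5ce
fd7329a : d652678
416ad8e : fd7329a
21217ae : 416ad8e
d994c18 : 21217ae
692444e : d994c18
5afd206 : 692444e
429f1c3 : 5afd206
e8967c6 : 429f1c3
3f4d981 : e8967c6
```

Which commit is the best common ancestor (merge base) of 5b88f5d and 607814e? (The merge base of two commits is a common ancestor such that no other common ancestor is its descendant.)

Ancestors of 5b88f5d: {4a320ef, 5b88f5d}.
Ancestors of 607814e: {4a320ef, 607814e}.
Common ancestors: {4a320ef}.
The only common ancestor is 4a320ef, so it is the merge base.

4a320ef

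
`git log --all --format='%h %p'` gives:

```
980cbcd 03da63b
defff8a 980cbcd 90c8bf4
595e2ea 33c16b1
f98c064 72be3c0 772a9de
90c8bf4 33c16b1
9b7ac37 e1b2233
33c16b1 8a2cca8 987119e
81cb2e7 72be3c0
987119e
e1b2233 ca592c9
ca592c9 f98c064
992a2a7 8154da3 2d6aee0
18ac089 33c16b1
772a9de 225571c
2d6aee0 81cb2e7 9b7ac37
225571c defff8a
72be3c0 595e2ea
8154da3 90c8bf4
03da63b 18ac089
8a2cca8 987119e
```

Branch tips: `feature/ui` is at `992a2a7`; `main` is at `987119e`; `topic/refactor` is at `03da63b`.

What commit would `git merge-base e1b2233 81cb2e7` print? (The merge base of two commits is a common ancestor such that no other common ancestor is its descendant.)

Ancestors of e1b2233: {03da63b, 18ac089, 225571c, 33c16b1, 595e2ea, 72be3c0, 772a9de, 8a2cca8, 90c8bf4, 980cbcd, 987119e, ca592c9, defff8a, e1b2233, f98c064}.
Ancestors of 81cb2e7: {33c16b1, 595e2ea, 72be3c0, 81cb2e7, 8a2cca8, 987119e}.
Common ancestors: {33c16b1, 595e2ea, 72be3c0, 8a2cca8, 987119e}.
Among these, 72be3c0 is not an ancestor of any other common ancestor — it is the merge base.

72be3c0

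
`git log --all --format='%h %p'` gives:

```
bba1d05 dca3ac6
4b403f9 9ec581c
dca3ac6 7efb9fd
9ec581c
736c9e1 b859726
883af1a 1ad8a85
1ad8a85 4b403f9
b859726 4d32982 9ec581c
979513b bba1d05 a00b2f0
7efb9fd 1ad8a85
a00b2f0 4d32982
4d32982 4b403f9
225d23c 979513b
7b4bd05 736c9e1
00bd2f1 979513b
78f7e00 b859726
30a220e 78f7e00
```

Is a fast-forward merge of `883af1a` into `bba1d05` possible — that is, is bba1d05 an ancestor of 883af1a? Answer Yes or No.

No

A fast-forward from bba1d05 to 883af1a is possible iff bba1d05 is an ancestor of 883af1a.
Ancestors of 883af1a: {1ad8a85, 4b403f9, 883af1a, 9ec581c}.
bba1d05 is not among them, so fast-forward is not possible.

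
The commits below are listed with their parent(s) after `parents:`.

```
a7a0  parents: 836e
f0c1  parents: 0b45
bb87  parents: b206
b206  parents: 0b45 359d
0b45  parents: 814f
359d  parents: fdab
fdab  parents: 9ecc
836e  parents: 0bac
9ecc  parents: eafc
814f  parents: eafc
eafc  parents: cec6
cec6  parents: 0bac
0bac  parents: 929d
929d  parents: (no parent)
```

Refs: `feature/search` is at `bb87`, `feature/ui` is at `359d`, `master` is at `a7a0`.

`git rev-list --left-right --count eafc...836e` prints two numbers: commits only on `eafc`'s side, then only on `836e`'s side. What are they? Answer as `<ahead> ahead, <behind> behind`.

Reachable from eafc: {0bac, 929d, cec6, eafc}.
Reachable from 836e: {0bac, 836e, 929d}.
Only in eafc's history (ahead): {cec6, eafc} — 2.
Only in 836e's history (behind): {836e} — 1.

2 ahead, 1 behind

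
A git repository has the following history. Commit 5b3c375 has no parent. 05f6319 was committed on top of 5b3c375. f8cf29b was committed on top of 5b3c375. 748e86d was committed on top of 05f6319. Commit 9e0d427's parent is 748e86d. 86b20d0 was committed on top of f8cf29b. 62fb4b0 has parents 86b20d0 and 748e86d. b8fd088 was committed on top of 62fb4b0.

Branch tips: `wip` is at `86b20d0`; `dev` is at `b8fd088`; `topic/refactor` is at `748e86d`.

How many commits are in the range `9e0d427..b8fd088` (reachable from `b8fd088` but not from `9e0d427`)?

Reachable from b8fd088: {05f6319, 5b3c375, 62fb4b0, 748e86d, 86b20d0, b8fd088, f8cf29b}.
Reachable from 9e0d427: {05f6319, 5b3c375, 748e86d, 9e0d427}.
In b8fd088's history but not 9e0d427's: {62fb4b0, 86b20d0, b8fd088, f8cf29b} — 4 commits.

4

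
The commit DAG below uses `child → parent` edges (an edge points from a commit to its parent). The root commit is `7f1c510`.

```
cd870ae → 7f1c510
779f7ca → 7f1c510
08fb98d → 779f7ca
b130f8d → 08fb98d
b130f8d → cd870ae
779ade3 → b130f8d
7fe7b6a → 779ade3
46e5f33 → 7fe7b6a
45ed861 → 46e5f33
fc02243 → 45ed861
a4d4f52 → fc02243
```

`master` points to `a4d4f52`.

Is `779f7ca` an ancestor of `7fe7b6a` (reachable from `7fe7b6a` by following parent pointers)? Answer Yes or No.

Yes

Ancestors of 7fe7b6a (commits reachable by following parents): {08fb98d, 779ade3, 779f7ca, 7f1c510, 7fe7b6a, b130f8d, cd870ae}.
779f7ca is in that set, so it is an ancestor of 7fe7b6a.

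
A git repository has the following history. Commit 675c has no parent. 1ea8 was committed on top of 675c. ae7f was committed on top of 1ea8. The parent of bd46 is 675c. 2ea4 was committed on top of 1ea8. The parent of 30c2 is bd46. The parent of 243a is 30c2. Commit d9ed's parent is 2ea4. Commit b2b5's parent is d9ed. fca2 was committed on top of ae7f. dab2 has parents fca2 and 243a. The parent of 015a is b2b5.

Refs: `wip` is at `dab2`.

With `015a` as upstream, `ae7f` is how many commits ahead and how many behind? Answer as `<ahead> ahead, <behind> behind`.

Reachable from ae7f: {1ea8, 675c, ae7f}.
Reachable from 015a: {015a, 1ea8, 2ea4, 675c, b2b5, d9ed}.
Only in ae7f's history (ahead): {ae7f} — 1.
Only in 015a's history (behind): {015a, 2ea4, b2b5, d9ed} — 4.

1 ahead, 4 behind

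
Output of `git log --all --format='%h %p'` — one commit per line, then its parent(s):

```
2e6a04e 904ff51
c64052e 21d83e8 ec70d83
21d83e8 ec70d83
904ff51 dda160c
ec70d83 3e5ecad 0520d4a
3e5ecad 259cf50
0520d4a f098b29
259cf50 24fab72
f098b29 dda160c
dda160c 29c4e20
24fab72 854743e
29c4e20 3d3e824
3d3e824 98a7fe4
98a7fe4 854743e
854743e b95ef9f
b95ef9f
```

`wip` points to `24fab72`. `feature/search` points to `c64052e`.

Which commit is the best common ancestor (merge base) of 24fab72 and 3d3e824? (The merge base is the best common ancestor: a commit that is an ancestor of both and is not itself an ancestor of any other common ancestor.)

Ancestors of 24fab72: {24fab72, 854743e, b95ef9f}.
Ancestors of 3d3e824: {3d3e824, 854743e, 98a7fe4, b95ef9f}.
Common ancestors: {854743e, b95ef9f}.
Among these, 854743e is not an ancestor of any other common ancestor — it is the merge base.

854743e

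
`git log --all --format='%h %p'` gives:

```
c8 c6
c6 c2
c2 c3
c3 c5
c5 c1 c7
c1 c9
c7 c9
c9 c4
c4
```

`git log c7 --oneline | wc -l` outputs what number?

Walking parent pointers from c7: reachable set = {c4, c7, c9}.
That is 3 commits.

3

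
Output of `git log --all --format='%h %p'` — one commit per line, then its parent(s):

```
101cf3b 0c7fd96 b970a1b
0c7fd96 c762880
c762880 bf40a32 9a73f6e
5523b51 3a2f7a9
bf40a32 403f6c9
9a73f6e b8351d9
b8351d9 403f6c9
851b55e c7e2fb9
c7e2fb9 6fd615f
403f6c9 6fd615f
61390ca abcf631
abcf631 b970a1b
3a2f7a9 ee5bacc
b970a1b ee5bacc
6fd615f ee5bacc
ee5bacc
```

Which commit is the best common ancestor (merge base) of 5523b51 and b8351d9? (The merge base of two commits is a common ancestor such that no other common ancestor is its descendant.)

Ancestors of 5523b51: {3a2f7a9, 5523b51, ee5bacc}.
Ancestors of b8351d9: {403f6c9, 6fd615f, b8351d9, ee5bacc}.
Common ancestors: {ee5bacc}.
The only common ancestor is ee5bacc, so it is the merge base.

ee5bacc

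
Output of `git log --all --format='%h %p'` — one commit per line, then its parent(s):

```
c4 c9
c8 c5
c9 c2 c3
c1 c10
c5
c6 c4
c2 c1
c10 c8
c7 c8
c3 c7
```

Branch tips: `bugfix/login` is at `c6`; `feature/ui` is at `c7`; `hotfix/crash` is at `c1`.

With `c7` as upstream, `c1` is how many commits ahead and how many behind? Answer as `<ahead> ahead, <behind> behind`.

Reachable from c1: {c1, c10, c5, c8}.
Reachable from c7: {c5, c7, c8}.
Only in c1's history (ahead): {c1, c10} — 2.
Only in c7's history (behind): {c7} — 1.

2 ahead, 1 behind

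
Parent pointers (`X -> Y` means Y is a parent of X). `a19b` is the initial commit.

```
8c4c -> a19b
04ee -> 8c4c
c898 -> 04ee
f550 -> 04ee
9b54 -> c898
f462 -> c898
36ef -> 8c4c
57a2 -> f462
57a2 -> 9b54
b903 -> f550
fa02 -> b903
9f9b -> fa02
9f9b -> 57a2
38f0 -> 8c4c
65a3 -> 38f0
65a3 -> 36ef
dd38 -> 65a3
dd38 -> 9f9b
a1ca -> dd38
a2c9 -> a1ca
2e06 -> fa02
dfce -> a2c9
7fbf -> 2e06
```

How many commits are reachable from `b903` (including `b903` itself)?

Walking parent pointers from b903: reachable set = {04ee, 8c4c, a19b, b903, f550}.
That is 5 commits.

5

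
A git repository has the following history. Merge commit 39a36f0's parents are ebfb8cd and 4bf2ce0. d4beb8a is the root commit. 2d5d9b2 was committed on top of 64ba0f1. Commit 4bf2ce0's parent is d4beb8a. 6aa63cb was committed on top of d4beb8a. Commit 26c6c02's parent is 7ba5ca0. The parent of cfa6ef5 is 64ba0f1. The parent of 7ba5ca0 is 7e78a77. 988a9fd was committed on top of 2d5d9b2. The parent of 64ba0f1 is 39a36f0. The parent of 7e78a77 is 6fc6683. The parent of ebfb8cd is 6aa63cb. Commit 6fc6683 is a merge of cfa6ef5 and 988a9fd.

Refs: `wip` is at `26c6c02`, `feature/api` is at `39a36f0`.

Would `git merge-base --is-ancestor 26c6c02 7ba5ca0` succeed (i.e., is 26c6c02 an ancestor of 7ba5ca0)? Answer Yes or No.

No

Ancestors of 7ba5ca0: {2d5d9b2, 39a36f0, 4bf2ce0, 64ba0f1, 6aa63cb, 6fc6683, 7ba5ca0, 7e78a77, 988a9fd, cfa6ef5, d4beb8a, ebfb8cd}.
26c6c02 is not in that set, so it is not an ancestor of 7ba5ca0.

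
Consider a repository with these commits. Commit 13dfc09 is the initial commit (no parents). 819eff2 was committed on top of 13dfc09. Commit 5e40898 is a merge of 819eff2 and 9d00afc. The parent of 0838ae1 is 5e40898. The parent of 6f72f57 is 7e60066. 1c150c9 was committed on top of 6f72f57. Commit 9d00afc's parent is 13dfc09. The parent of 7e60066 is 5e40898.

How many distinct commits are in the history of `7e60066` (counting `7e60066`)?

5

Walking parent pointers from 7e60066: reachable set = {13dfc09, 5e40898, 7e60066, 819eff2, 9d00afc}.
That is 5 commits.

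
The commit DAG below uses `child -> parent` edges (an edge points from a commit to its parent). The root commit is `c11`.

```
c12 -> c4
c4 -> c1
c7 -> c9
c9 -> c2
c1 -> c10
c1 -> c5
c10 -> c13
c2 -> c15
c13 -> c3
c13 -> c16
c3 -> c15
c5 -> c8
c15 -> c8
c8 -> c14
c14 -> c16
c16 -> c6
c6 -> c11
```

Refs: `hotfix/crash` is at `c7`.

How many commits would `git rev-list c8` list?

Walking parent pointers from c8: reachable set = {c11, c14, c16, c6, c8}.
That is 5 commits.

5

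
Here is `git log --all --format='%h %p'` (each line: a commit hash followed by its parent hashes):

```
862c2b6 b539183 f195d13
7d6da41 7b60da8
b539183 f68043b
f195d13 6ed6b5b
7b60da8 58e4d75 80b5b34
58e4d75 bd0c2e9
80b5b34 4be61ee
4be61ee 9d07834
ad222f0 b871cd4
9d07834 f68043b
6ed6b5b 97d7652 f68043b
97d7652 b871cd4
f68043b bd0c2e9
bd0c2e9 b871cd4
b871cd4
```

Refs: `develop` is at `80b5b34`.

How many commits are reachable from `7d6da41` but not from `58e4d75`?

Reachable from 7d6da41: {4be61ee, 58e4d75, 7b60da8, 7d6da41, 80b5b34, 9d07834, b871cd4, bd0c2e9, f68043b}.
Reachable from 58e4d75: {58e4d75, b871cd4, bd0c2e9}.
In 7d6da41's history but not 58e4d75's: {4be61ee, 7b60da8, 7d6da41, 80b5b34, 9d07834, f68043b} — 6 commits.

6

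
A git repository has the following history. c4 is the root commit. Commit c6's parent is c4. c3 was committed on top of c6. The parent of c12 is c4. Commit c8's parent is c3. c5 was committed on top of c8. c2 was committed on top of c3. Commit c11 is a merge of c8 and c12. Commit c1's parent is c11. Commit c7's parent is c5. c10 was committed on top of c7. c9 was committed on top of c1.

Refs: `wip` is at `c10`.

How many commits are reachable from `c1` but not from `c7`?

Reachable from c1: {c1, c11, c12, c3, c4, c6, c8}.
Reachable from c7: {c3, c4, c5, c6, c7, c8}.
In c1's history but not c7's: {c1, c11, c12} — 3 commits.

3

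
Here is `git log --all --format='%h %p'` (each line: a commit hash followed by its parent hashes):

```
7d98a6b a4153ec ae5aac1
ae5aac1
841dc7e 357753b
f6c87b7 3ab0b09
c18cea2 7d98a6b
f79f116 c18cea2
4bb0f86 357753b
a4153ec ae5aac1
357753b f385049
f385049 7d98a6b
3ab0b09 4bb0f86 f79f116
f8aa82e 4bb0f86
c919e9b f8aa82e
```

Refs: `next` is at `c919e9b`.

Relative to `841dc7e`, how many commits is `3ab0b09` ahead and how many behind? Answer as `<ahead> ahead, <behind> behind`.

4 ahead, 1 behind

Reachable from 3ab0b09: {357753b, 3ab0b09, 4bb0f86, 7d98a6b, a4153ec, ae5aac1, c18cea2, f385049, f79f116}.
Reachable from 841dc7e: {357753b, 7d98a6b, 841dc7e, a4153ec, ae5aac1, f385049}.
Only in 3ab0b09's history (ahead): {3ab0b09, 4bb0f86, c18cea2, f79f116} — 4.
Only in 841dc7e's history (behind): {841dc7e} — 1.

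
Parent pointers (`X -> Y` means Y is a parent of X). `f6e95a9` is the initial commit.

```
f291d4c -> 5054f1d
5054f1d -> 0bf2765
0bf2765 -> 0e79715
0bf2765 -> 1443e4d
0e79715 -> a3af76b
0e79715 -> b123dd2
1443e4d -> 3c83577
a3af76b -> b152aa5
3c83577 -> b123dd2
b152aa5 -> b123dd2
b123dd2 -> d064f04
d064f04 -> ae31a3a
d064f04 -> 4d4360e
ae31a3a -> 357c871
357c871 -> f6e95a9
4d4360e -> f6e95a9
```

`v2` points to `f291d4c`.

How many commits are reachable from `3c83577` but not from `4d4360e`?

Reachable from 3c83577: {357c871, 3c83577, 4d4360e, ae31a3a, b123dd2, d064f04, f6e95a9}.
Reachable from 4d4360e: {4d4360e, f6e95a9}.
In 3c83577's history but not 4d4360e's: {357c871, 3c83577, ae31a3a, b123dd2, d064f04} — 5 commits.

5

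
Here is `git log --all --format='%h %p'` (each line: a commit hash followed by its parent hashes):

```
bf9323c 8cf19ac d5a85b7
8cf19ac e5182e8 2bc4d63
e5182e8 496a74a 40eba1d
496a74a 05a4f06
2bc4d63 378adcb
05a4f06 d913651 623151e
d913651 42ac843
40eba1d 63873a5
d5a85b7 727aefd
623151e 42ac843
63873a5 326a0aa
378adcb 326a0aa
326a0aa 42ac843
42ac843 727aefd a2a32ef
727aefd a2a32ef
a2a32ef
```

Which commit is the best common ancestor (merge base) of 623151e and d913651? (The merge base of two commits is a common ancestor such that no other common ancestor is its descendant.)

42ac843

Ancestors of 623151e: {42ac843, 623151e, 727aefd, a2a32ef}.
Ancestors of d913651: {42ac843, 727aefd, a2a32ef, d913651}.
Common ancestors: {42ac843, 727aefd, a2a32ef}.
Among these, 42ac843 is not an ancestor of any other common ancestor — it is the merge base.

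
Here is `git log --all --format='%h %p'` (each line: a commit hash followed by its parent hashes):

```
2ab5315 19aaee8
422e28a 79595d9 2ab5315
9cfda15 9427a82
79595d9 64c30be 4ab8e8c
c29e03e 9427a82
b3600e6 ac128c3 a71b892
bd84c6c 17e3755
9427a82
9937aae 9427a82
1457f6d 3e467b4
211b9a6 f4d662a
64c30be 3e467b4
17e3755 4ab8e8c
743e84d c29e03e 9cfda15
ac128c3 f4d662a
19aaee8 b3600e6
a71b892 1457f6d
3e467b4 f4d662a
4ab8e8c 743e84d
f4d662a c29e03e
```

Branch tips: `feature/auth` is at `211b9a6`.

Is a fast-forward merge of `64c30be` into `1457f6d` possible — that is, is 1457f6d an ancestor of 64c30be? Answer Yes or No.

A fast-forward from 1457f6d to 64c30be is possible iff 1457f6d is an ancestor of 64c30be.
Ancestors of 64c30be: {3e467b4, 64c30be, 9427a82, c29e03e, f4d662a}.
1457f6d is not among them, so fast-forward is not possible.

No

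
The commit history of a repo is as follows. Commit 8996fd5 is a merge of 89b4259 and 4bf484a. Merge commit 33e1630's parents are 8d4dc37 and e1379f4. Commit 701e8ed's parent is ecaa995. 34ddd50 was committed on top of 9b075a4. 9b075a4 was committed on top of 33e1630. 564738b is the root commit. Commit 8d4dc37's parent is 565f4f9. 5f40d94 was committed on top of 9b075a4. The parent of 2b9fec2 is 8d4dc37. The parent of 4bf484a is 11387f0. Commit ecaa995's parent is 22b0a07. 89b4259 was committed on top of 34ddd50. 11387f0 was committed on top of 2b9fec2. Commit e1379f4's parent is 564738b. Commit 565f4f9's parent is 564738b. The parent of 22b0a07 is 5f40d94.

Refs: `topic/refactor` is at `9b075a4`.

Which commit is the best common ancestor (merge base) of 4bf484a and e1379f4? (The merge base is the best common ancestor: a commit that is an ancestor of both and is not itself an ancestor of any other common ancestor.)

564738b

Ancestors of 4bf484a: {11387f0, 2b9fec2, 4bf484a, 564738b, 565f4f9, 8d4dc37}.
Ancestors of e1379f4: {564738b, e1379f4}.
Common ancestors: {564738b}.
The only common ancestor is 564738b, so it is the merge base.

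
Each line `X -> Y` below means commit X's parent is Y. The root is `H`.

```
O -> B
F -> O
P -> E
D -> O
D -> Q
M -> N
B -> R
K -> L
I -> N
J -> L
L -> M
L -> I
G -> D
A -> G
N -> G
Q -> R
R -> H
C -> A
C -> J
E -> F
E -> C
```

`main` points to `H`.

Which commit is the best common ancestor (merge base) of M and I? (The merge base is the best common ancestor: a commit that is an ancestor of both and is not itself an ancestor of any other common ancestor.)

N

Ancestors of M: {B, D, G, H, M, N, O, Q, R}.
Ancestors of I: {B, D, G, H, I, N, O, Q, R}.
Common ancestors: {B, D, G, H, N, O, Q, R}.
Among these, N is not an ancestor of any other common ancestor — it is the merge base.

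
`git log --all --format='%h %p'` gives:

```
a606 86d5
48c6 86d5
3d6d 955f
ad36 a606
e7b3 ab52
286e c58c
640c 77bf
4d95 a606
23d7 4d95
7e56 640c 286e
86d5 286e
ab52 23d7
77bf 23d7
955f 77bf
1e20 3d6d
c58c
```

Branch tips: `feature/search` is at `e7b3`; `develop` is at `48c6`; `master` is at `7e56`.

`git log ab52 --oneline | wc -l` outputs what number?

7

Walking parent pointers from ab52: reachable set = {23d7, 286e, 4d95, 86d5, a606, ab52, c58c}.
That is 7 commits.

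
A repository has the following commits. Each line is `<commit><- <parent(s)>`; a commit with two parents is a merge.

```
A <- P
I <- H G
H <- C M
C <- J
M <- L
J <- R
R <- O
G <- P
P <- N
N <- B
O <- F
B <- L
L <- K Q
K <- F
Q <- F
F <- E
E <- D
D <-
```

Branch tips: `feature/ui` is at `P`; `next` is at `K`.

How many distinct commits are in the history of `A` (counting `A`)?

Walking parent pointers from A: reachable set = {A, B, D, E, F, K, L, N, P, Q}.
That is 10 commits.

10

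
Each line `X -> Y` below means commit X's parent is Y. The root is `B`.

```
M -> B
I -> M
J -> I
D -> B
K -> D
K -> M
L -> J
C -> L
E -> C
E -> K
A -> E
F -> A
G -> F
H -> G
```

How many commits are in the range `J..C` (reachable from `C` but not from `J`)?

Reachable from C: {B, C, I, J, L, M}.
Reachable from J: {B, I, J, M}.
In C's history but not J's: {C, L} — 2 commits.

2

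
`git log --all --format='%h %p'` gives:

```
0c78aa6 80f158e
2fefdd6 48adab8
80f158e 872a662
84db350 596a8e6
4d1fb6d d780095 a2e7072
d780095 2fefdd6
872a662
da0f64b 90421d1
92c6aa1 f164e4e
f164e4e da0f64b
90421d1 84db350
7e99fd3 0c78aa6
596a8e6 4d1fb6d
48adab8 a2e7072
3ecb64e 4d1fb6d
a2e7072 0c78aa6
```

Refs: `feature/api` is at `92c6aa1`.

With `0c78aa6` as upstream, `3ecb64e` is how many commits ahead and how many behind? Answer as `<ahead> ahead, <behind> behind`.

Reachable from 3ecb64e: {0c78aa6, 2fefdd6, 3ecb64e, 48adab8, 4d1fb6d, 80f158e, 872a662, a2e7072, d780095}.
Reachable from 0c78aa6: {0c78aa6, 80f158e, 872a662}.
Only in 3ecb64e's history (ahead): {2fefdd6, 3ecb64e, 48adab8, 4d1fb6d, a2e7072, d780095} — 6.
Only in 0c78aa6's history (behind): {} — 0.

6 ahead, 0 behind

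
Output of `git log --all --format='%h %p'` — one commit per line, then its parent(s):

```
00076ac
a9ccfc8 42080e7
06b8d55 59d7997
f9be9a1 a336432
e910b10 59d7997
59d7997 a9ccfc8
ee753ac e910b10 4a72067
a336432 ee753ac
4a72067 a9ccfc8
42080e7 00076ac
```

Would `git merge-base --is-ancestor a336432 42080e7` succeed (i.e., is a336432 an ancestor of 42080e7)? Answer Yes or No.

No

Ancestors of 42080e7: {00076ac, 42080e7}.
a336432 is not in that set, so it is not an ancestor of 42080e7.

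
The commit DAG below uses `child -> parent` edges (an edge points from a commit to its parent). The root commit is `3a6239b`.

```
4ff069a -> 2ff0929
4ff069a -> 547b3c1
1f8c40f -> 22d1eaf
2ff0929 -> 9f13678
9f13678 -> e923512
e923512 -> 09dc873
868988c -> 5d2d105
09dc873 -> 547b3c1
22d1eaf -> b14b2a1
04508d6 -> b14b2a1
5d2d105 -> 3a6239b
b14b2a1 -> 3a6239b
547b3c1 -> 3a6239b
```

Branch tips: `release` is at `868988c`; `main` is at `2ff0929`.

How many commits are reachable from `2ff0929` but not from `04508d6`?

5

Reachable from 2ff0929: {09dc873, 2ff0929, 3a6239b, 547b3c1, 9f13678, e923512}.
Reachable from 04508d6: {04508d6, 3a6239b, b14b2a1}.
In 2ff0929's history but not 04508d6's: {09dc873, 2ff0929, 547b3c1, 9f13678, e923512} — 5 commits.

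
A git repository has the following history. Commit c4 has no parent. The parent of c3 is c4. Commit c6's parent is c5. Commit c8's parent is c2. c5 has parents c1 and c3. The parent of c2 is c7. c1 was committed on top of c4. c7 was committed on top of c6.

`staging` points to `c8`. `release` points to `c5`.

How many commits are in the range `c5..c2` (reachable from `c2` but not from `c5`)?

Reachable from c2: {c1, c2, c3, c4, c5, c6, c7}.
Reachable from c5: {c1, c3, c4, c5}.
In c2's history but not c5's: {c2, c6, c7} — 3 commits.

3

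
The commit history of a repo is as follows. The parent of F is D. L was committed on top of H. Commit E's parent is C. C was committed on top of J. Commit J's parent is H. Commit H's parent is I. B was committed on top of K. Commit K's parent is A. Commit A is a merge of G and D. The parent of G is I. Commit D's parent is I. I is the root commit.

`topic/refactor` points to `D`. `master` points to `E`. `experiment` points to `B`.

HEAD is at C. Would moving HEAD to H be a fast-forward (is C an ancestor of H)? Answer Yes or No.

No

A fast-forward from C to H is possible iff C is an ancestor of H.
Ancestors of H: {H, I}.
C is not among them, so fast-forward is not possible.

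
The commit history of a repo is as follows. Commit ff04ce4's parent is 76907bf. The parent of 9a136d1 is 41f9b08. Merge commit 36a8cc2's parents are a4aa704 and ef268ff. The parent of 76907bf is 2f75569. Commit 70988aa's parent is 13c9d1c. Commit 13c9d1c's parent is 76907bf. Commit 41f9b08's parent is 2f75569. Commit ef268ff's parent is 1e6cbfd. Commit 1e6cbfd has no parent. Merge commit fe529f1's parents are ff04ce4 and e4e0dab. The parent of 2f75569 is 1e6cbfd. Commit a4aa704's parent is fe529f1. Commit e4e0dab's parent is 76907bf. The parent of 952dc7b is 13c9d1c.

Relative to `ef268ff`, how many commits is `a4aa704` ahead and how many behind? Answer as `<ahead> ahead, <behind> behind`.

6 ahead, 1 behind

Reachable from a4aa704: {1e6cbfd, 2f75569, 76907bf, a4aa704, e4e0dab, fe529f1, ff04ce4}.
Reachable from ef268ff: {1e6cbfd, ef268ff}.
Only in a4aa704's history (ahead): {2f75569, 76907bf, a4aa704, e4e0dab, fe529f1, ff04ce4} — 6.
Only in ef268ff's history (behind): {ef268ff} — 1.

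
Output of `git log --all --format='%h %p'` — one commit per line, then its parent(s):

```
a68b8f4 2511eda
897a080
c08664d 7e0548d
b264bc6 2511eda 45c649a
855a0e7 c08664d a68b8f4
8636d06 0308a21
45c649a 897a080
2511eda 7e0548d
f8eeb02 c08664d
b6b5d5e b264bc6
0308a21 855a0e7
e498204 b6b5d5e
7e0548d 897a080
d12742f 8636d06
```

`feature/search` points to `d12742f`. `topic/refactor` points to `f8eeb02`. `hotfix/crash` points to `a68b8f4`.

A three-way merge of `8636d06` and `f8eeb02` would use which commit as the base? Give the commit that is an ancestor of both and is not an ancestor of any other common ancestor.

Ancestors of 8636d06: {0308a21, 2511eda, 7e0548d, 855a0e7, 8636d06, 897a080, a68b8f4, c08664d}.
Ancestors of f8eeb02: {7e0548d, 897a080, c08664d, f8eeb02}.
Common ancestors: {7e0548d, 897a080, c08664d}.
Among these, c08664d is not an ancestor of any other common ancestor — it is the merge base.

c08664d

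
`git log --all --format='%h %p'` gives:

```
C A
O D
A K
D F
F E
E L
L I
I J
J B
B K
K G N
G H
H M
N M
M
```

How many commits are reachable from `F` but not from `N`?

Reachable from F: {B, E, F, G, H, I, J, K, L, M, N}.
Reachable from N: {M, N}.
In F's history but not N's: {B, E, F, G, H, I, J, K, L} — 9 commits.

9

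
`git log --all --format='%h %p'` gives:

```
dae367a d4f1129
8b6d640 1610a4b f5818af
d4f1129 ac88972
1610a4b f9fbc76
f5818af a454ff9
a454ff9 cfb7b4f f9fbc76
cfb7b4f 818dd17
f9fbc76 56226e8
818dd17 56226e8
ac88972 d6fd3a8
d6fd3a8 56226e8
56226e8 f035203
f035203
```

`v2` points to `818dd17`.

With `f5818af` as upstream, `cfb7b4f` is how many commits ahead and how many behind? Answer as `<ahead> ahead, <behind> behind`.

Reachable from cfb7b4f: {56226e8, 818dd17, cfb7b4f, f035203}.
Reachable from f5818af: {56226e8, 818dd17, a454ff9, cfb7b4f, f035203, f5818af, f9fbc76}.
Only in cfb7b4f's history (ahead): {} — 0.
Only in f5818af's history (behind): {a454ff9, f5818af, f9fbc76} — 3.

0 ahead, 3 behind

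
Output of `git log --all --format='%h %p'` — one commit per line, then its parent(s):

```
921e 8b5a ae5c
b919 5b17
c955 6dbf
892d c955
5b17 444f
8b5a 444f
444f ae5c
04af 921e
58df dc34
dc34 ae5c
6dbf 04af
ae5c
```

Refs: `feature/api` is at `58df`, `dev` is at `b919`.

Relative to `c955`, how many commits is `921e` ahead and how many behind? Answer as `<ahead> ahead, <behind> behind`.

0 ahead, 3 behind

Reachable from 921e: {444f, 8b5a, 921e, ae5c}.
Reachable from c955: {04af, 444f, 6dbf, 8b5a, 921e, ae5c, c955}.
Only in 921e's history (ahead): {} — 0.
Only in c955's history (behind): {04af, 6dbf, c955} — 3.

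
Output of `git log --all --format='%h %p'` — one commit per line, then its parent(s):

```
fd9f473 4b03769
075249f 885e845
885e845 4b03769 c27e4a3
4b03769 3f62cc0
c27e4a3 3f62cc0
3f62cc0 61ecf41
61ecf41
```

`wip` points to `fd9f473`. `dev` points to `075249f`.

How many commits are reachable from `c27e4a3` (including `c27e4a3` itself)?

3

Walking parent pointers from c27e4a3: reachable set = {3f62cc0, 61ecf41, c27e4a3}.
That is 3 commits.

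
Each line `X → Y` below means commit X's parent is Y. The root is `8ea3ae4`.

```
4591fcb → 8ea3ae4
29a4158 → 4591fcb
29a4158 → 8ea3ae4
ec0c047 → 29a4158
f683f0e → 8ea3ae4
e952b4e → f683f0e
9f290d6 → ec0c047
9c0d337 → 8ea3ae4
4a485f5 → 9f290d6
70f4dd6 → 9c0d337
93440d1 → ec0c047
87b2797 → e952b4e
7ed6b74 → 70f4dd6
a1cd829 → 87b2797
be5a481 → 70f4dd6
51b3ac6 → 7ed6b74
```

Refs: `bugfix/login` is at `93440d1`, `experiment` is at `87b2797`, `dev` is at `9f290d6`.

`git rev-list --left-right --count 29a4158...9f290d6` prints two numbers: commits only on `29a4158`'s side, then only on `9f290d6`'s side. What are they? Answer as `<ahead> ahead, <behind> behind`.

Reachable from 29a4158: {29a4158, 4591fcb, 8ea3ae4}.
Reachable from 9f290d6: {29a4158, 4591fcb, 8ea3ae4, 9f290d6, ec0c047}.
Only in 29a4158's history (ahead): {} — 0.
Only in 9f290d6's history (behind): {9f290d6, ec0c047} — 2.

0 ahead, 2 behind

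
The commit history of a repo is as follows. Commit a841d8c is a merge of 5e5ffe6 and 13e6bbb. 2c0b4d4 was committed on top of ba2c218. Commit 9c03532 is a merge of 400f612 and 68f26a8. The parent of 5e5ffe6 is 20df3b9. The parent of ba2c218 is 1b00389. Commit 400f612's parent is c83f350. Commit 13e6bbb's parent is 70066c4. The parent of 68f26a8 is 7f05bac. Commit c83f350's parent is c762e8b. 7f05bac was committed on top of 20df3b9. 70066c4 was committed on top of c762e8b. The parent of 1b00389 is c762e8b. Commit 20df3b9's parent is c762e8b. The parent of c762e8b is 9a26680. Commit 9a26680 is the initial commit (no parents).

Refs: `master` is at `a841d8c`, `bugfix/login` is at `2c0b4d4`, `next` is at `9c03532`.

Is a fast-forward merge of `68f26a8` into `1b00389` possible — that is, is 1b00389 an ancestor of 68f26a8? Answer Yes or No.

A fast-forward from 1b00389 to 68f26a8 is possible iff 1b00389 is an ancestor of 68f26a8.
Ancestors of 68f26a8: {20df3b9, 68f26a8, 7f05bac, 9a26680, c762e8b}.
1b00389 is not among them, so fast-forward is not possible.

No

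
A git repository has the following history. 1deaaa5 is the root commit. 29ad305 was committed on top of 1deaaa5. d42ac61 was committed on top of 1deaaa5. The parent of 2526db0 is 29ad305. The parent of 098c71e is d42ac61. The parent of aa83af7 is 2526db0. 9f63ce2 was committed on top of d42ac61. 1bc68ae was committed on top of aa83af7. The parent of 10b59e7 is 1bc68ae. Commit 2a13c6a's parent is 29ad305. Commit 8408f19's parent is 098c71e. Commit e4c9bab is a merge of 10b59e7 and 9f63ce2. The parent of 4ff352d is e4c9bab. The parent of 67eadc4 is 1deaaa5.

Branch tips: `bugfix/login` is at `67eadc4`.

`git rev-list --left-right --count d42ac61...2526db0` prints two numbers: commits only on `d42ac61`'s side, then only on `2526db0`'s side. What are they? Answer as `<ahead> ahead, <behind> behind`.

1 ahead, 2 behind

Reachable from d42ac61: {1deaaa5, d42ac61}.
Reachable from 2526db0: {1deaaa5, 2526db0, 29ad305}.
Only in d42ac61's history (ahead): {d42ac61} — 1.
Only in 2526db0's history (behind): {2526db0, 29ad305} — 2.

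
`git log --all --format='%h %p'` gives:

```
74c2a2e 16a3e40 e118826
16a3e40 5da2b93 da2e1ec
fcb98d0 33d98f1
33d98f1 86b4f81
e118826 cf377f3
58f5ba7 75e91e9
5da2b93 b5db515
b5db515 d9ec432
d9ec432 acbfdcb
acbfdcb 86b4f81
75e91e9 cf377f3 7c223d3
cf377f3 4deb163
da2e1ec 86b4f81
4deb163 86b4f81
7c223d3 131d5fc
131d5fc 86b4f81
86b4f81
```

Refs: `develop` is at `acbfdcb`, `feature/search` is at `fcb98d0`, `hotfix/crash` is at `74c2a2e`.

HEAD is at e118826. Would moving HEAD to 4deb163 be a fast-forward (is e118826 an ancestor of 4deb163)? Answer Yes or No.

No

A fast-forward from e118826 to 4deb163 is possible iff e118826 is an ancestor of 4deb163.
Ancestors of 4deb163: {4deb163, 86b4f81}.
e118826 is not among them, so fast-forward is not possible.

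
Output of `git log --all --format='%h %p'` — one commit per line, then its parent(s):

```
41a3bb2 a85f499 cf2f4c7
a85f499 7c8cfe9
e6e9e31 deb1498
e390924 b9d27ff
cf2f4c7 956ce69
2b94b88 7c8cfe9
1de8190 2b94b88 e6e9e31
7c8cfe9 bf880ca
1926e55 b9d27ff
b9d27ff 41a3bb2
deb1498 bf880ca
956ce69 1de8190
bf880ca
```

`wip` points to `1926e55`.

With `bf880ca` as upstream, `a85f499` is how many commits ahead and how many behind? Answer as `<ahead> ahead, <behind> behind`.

2 ahead, 0 behind

Reachable from a85f499: {7c8cfe9, a85f499, bf880ca}.
Reachable from bf880ca: {bf880ca}.
Only in a85f499's history (ahead): {7c8cfe9, a85f499} — 2.
Only in bf880ca's history (behind): {} — 0.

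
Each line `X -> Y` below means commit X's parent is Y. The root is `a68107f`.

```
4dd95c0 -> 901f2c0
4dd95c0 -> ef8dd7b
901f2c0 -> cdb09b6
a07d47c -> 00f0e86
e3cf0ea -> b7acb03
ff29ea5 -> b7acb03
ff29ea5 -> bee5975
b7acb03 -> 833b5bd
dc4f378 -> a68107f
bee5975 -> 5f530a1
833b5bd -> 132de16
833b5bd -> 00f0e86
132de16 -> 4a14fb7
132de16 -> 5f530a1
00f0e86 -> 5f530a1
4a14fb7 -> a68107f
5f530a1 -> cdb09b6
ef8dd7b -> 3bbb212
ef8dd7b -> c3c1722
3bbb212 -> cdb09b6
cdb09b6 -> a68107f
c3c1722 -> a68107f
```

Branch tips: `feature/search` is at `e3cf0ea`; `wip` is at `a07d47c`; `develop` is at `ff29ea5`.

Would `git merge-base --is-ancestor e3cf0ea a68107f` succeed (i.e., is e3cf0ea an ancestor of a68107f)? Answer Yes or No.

Ancestors of a68107f: {a68107f}.
e3cf0ea is not in that set, so it is not an ancestor of a68107f.

No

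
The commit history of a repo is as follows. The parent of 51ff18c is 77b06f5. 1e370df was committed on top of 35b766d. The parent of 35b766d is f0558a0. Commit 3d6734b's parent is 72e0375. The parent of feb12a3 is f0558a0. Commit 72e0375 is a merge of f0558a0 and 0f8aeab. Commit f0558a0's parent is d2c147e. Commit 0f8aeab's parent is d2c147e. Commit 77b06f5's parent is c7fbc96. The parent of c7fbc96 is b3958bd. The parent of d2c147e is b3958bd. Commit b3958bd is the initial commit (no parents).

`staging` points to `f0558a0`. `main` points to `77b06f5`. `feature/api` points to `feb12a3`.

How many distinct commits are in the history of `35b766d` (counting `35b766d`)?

Walking parent pointers from 35b766d: reachable set = {35b766d, b3958bd, d2c147e, f0558a0}.
That is 4 commits.

4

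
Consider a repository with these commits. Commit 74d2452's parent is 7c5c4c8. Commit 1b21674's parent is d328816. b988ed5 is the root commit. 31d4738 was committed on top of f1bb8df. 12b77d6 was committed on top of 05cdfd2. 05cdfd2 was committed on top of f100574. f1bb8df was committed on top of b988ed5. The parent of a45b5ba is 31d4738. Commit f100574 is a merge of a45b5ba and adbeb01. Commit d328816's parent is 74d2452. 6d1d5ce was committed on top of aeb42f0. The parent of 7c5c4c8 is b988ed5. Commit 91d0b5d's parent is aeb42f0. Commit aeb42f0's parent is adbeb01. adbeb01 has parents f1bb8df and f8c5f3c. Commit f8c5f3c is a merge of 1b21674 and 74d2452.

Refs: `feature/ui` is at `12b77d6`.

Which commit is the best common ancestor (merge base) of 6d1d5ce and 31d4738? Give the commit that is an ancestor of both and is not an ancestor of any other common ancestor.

f1bb8df

Ancestors of 6d1d5ce: {1b21674, 6d1d5ce, 74d2452, 7c5c4c8, adbeb01, aeb42f0, b988ed5, d328816, f1bb8df, f8c5f3c}.
Ancestors of 31d4738: {31d4738, b988ed5, f1bb8df}.
Common ancestors: {b988ed5, f1bb8df}.
Among these, f1bb8df is not an ancestor of any other common ancestor — it is the merge base.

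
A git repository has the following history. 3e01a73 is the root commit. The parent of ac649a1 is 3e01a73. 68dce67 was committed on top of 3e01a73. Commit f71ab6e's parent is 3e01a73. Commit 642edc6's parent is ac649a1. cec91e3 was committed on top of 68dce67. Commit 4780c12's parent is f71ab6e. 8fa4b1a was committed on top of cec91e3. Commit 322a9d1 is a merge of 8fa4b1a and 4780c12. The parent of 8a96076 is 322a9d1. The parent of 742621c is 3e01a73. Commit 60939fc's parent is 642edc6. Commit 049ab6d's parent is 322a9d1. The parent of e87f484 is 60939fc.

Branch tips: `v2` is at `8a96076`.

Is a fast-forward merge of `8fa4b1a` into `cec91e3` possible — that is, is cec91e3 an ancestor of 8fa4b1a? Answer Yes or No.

Yes

A fast-forward from cec91e3 to 8fa4b1a is possible iff cec91e3 is an ancestor of 8fa4b1a.
Ancestors of 8fa4b1a: {3e01a73, 68dce67, 8fa4b1a, cec91e3}.
cec91e3 is among them, so fast-forward is possible.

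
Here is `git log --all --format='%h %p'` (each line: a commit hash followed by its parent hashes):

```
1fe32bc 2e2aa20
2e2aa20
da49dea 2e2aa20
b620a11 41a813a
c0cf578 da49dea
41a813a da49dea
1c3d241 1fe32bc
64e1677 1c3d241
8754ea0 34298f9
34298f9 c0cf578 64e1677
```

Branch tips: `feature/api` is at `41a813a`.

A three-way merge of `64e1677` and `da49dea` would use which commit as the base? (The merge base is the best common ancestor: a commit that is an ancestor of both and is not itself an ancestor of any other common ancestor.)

Ancestors of 64e1677: {1c3d241, 1fe32bc, 2e2aa20, 64e1677}.
Ancestors of da49dea: {2e2aa20, da49dea}.
Common ancestors: {2e2aa20}.
The only common ancestor is 2e2aa20, so it is the merge base.

2e2aa20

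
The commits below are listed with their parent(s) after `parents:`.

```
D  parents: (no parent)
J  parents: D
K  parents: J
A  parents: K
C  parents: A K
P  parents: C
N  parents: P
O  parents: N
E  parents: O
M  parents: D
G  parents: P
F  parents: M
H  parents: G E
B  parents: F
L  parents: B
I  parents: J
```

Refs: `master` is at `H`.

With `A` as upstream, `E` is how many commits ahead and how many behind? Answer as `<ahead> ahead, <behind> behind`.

Reachable from E: {A, C, D, E, J, K, N, O, P}.
Reachable from A: {A, D, J, K}.
Only in E's history (ahead): {C, E, N, O, P} — 5.
Only in A's history (behind): {} — 0.

5 ahead, 0 behind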